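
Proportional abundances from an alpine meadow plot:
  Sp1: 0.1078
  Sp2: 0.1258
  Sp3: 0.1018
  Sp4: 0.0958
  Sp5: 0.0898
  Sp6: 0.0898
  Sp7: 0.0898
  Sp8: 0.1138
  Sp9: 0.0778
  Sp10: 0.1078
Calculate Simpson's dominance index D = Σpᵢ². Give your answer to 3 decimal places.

D = 0.1078² + 0.1258² + 0.1018² + 0.0958² + 0.0898² + 0.0898² + 0.0898² + 0.1138² + 0.0778² + 0.1078² = 0.01162 + 0.01583 + 0.01036 + 0.00918 + 0.00806 + 0.00806 + 0.00806 + 0.01295 + 0.00605 + 0.01162 = 0.10180 (working shown to 5 dp, full precision carried).
To 3 decimal places, D = 0.102.

0.102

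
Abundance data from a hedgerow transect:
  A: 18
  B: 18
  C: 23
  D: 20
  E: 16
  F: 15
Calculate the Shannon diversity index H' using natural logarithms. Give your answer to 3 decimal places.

Total N = 18+18+23+20+16+15 = 110, so the proportions are 0.16364, 0.16364, 0.20909, 0.18182, 0.14545, 0.13636 (working shown to 5 dp, full precision carried).
Each pᵢ ln pᵢ term: 0.16364×(-1.81011)=-0.29620, 0.16364×(-1.81011)=-0.29620, 0.20909×(-1.56499)=-0.32722, 0.18182×(-1.70475)=-0.30995, 0.14545×(-1.92789)=-0.28042, 0.13636×(-1.99243)=-0.27170.
Sum = -1.78169, so H' = 1.782.

1.782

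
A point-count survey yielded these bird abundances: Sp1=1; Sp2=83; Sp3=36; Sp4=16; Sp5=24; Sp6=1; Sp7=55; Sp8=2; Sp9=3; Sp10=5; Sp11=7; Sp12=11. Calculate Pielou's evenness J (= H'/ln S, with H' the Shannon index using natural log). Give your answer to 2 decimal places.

Total N = 1+83+36+16+24+1+55+2+3+5+7+11 = 244, so the proportions are 0.0041, 0.3402, 0.1475, 0.0656, 0.0984, 0.0041, 0.2254, 0.0082, 0.0123, 0.0205, 0.0287, 0.0451 (working shown to 4 dp, full precision carried).
H' = −Σ pᵢ ln pᵢ = −((-0.0225) + (-0.3668) + (-0.2823) + (-0.1787) + (-0.2281) + (-0.0225) + (-0.3358) + (-0.0394) + (-0.0541) + (-0.0797) + (-0.1019) + (-0.1397)) = 1.8515.
With S = 12 species, ln S = 2.4849, so J = 1.8515/2.4849 = 0.7451, i.e. 0.75 to 2 decimal places.

0.75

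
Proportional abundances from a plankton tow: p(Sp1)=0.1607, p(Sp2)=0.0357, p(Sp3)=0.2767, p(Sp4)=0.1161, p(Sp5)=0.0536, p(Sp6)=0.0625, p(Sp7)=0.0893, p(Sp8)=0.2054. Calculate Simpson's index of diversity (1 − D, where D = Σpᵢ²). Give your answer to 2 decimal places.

D = 0.1607² + 0.0357² + 0.2767² + 0.1161² + 0.0536² + 0.0625² + 0.0893² + 0.2054² = 0.0258 + 0.0013 + 0.0766 + 0.0135 + 0.0029 + 0.0039 + 0.0080 + 0.0422 = 0.1741 (working shown to 4 dp, full precision carried).
So 1 − D = 0.8259, i.e. 0.83 to 2 decimal places.

0.83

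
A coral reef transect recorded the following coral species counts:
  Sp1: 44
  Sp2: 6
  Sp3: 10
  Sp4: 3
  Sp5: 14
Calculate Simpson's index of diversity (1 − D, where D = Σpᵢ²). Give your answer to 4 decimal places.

0.6160

Total N = 44+6+10+3+14 = 77, so the proportions are 0.571429, 0.077922, 0.12987, 0.038961, 0.181818 (working shown to 6 dp, full precision carried).
D = 0.571429² + 0.077922² + 0.12987² + 0.038961² + 0.181818² = 0.326531 + 0.006072 + 0.016866 + 0.001518 + 0.033058 = 0.384045.
So 1 − D = 0.615955, i.e. 0.6160 to 4 decimal places.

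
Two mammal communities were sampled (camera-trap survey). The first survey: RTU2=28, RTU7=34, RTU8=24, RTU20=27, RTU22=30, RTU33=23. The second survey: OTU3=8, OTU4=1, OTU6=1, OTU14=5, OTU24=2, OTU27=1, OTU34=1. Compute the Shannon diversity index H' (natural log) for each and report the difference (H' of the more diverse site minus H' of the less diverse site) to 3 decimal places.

The first survey: N=166, proportions 0.1686747, 0.2048193, 0.1445783, 0.1626506, 0.1807229, 0.1385542, giving H' = 1.7830049 (working shown to 7 dp, full precision carried).
The second survey: N=19, proportions 0.4210526, 0.0526316, 0.0526316, 0.2631579, 0.1052632, 0.0526316, 0.0526316, giving H' = 1.5723855.
Difference = |1.7830049 − 1.5723855| = 0.2106194, i.e. 0.211 to 3 decimal places.

0.211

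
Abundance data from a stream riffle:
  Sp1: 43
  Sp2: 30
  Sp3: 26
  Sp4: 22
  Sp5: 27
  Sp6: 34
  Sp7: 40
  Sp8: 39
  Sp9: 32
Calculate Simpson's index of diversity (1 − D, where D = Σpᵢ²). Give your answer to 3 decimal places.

0.884

Total N = 43+30+26+22+27+34+40+39+32 = 293, so the proportions are 0.14676, 0.10239, 0.08874, 0.07509, 0.09215, 0.11604, 0.13652, 0.13311, 0.10922 (working shown to 5 dp, full precision carried).
D = 0.14676² + 0.10239² + 0.08874² + 0.07509² + 0.09215² + 0.11604² + 0.13652² + 0.13311² + 0.10922² = 0.02154 + 0.01048 + 0.00787 + 0.00564 + 0.00849 + 0.01347 + 0.01864 + 0.01772 + 0.01193 = 0.11577.
So 1 − D = 0.88423, i.e. 0.884 to 3 decimal places.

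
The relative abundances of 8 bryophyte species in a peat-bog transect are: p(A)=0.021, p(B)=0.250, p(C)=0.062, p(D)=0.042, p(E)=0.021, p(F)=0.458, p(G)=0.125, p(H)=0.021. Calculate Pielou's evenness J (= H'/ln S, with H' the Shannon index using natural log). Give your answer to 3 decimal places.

H' = −Σ pᵢ ln pᵢ = −((-0.08113) + (-0.34657) + (-0.17240) + (-0.13314) + (-0.08113) + (-0.35765) + (-0.25993) + (-0.08113)) = 1.51308 (working shown to 5 dp, full precision carried).
With S = 8 species, ln S = 2.07944, so J = 1.51308/2.07944 = 0.72764, i.e. 0.728 to 3 decimal places.

0.728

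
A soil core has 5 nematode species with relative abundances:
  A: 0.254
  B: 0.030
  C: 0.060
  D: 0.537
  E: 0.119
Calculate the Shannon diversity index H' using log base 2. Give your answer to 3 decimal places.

Each pᵢ log₂ pᵢ term (working shown to 5 dp, full precision carried): 0.254×(-1.97710)=-0.50218, 0.03×(-5.05889)=-0.15177, 0.06×(-4.05889)=-0.24353, 0.537×(-0.89701)=-0.48169, 0.119×(-3.07097)=-0.36545.
Sum = -1.74462, so H' = 1.745.

1.745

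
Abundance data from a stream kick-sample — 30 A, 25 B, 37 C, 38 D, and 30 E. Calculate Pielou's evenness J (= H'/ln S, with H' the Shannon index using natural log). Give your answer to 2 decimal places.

0.99

Total N = 30+25+37+38+30 = 160, so the proportions are 0.1875, 0.1562, 0.2313, 0.2375, 0.1875 (working shown to 4 dp, full precision carried).
H' = −Σ pᵢ ln pᵢ = −((-0.3139) + (-0.2900) + (-0.3386) + (-0.3414) + (-0.3139)) = 1.5978.
With S = 5 species, ln S = 1.6094, so J = 1.5978/1.6094 = 0.9928, i.e. 0.99 to 2 decimal places.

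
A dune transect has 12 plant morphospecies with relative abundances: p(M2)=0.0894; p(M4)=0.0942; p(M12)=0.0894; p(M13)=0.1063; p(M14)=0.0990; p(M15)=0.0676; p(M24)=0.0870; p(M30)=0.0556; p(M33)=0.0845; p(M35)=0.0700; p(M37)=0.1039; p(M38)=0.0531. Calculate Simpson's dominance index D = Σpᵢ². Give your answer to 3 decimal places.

D = 0.0894² + 0.0942² + 0.0894² + 0.1063² + 0.099² + 0.0676² + 0.087² + 0.0556² + 0.0845² + 0.07² + 0.1039² + 0.0531² = 0.00799 + 0.00887 + 0.00799 + 0.01130 + 0.00980 + 0.00457 + 0.00757 + 0.00309 + 0.00714 + 0.00490 + 0.01080 + 0.00282 = 0.08684 (working shown to 5 dp, full precision carried).
To 3 decimal places, D = 0.087.

0.087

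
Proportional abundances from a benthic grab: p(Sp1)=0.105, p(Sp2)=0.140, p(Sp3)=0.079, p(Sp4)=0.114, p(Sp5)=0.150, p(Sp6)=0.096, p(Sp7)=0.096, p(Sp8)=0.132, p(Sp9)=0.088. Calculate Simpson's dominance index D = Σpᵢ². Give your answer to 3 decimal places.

0.116

D = 0.105² + 0.14² + 0.079² + 0.114² + 0.15² + 0.096² + 0.096² + 0.132² + 0.088² = 0.01102 + 0.01960 + 0.00624 + 0.01300 + 0.02250 + 0.00922 + 0.00922 + 0.01742 + 0.00774 = 0.11596 (working shown to 5 dp, full precision carried).
To 3 decimal places, D = 0.116.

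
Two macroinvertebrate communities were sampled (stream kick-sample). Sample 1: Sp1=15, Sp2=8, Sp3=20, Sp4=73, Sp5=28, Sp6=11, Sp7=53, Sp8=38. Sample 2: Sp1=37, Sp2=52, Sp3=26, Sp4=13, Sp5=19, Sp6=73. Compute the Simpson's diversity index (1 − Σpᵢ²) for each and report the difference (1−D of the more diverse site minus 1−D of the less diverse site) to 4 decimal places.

Sample 1: N=246, proportions 0.06097561, 0.03252033, 0.08130081, 0.29674797, 0.11382114, 0.04471545, 0.21544715, 0.15447154, giving 1−D = 0.81532157 (working shown to 8 dp, full precision carried).
Sample 2: N=220, proportions 0.16818182, 0.23636364, 0.11818182, 0.05909091, 0.08636364, 0.33181818, giving 1−D = 0.78082645.
Difference = |0.81532157 − 0.78082645| = 0.03449512, i.e. 0.0345 to 4 decimal places.

0.0345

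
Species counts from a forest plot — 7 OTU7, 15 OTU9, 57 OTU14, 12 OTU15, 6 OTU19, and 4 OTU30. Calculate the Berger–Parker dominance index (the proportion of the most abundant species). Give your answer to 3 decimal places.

0.564

Total N = 7+15+57+12+6+4 = 101, so the proportions are 0.06931, 0.14851, 0.56436, 0.11881, 0.05941, 0.0396 (working shown to 5 dp, full precision carried).
The largest proportion is 0.56436, i.e. d = 0.564 to 3 decimal places.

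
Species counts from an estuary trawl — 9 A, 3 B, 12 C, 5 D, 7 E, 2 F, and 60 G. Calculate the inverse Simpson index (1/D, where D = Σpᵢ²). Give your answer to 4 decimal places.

2.4550

Total N = 9+3+12+5+7+2+60 = 98, so the proportions are 0.0918367, 0.0306122, 0.122449, 0.0510204, 0.0714286, 0.0204082, 0.6122449 (working shown to 7 dp, full precision carried).
D = 0.0918367² + 0.0306122² + 0.122449² + 0.0510204² + 0.0714286² + 0.0204082² + 0.6122449² = 0.0084340 + 0.0009371 + 0.0149938 + 0.0026031 + 0.0051020 + 0.0004165 + 0.3748438 = 0.4073303.
So 1/D = 2.455010, i.e. 2.4550 to 4 decimal places.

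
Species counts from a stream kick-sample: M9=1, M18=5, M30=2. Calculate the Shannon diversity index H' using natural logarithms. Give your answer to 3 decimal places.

0.900

Total N = 1+5+2 = 8, so the proportions are 0.125, 0.625, 0.25 (working shown to 5 dp, full precision carried).
Each pᵢ ln pᵢ term: 0.125×(-2.07944)=-0.25993, 0.625×(-0.47000)=-0.29375, 0.25×(-1.38629)=-0.34657.
Sum = -0.90026, so H' = 0.900.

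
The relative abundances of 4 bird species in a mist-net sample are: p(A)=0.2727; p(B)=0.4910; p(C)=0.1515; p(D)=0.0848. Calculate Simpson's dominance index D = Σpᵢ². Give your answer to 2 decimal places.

0.35

D = 0.2727² + 0.491² + 0.1515² + 0.0848² = 0.0744 + 0.2411 + 0.0230 + 0.0072 = 0.3456 (working shown to 4 dp, full precision carried).
To 2 decimal places, D = 0.35.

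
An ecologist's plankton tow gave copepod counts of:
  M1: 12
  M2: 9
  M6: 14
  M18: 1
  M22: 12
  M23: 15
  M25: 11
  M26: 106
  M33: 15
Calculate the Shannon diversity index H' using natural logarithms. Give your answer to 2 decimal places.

Total N = 12+9+14+1+12+15+11+106+15 = 195, so the proportions are 0.0615, 0.0462, 0.0718, 0.0051, 0.0615, 0.0769, 0.0564, 0.5436, 0.0769 (working shown to 4 dp, full precision carried).
Each pᵢ ln pᵢ term: 0.0615×(-2.7881)=-0.1716, 0.0462×(-3.0758)=-0.1420, 0.0718×(-2.6339)=-0.1891, 0.0051×(-5.2730)=-0.0270, 0.0615×(-2.7881)=-0.1716, 0.0769×(-2.5649)=-0.1973, 0.0564×(-2.8751)=-0.1622, 0.5436×(-0.6096)=-0.3314, 0.0769×(-2.5649)=-0.1973.
Sum = -1.5894, so H' = 1.59.

1.59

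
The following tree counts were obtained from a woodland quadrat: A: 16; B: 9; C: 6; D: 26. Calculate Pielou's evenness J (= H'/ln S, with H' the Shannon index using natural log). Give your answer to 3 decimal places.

Total N = 16+9+6+26 = 57, so the proportions are 0.2807, 0.15789, 0.10526, 0.45614 (working shown to 5 dp, full precision carried).
H' = −Σ pᵢ ln pᵢ = −((-0.35662) + (-0.29145) + (-0.23698) + (-0.35805)) = 1.24309.
With S = 4 species, ln S = 1.38629, so J = 1.24309/1.38629 = 0.89670, i.e. 0.897 to 3 decimal places.

0.897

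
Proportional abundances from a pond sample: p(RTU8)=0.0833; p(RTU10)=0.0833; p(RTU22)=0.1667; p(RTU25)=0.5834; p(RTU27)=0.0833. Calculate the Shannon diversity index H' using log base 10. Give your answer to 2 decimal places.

Each pᵢ log₁₀ pᵢ term (working shown to 4 dp, full precision carried): 0.0833×(-1.0794)=-0.0899, 0.0833×(-1.0794)=-0.0899, 0.1667×(-0.7781)=-0.1297, 0.5834×(-0.2340)=-0.1365, 0.0833×(-1.0794)=-0.0899.
Sum = -0.5360, so H' = 0.54.

0.54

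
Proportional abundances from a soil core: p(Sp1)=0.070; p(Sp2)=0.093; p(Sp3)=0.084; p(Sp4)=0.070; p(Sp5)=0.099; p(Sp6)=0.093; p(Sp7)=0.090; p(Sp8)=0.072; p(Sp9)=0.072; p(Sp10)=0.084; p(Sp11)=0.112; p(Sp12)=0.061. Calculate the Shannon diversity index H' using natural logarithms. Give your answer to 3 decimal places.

2.471

Each pᵢ ln pᵢ term (working shown to 5 dp, full precision carried): 0.07×(-2.65926)=-0.18615, 0.093×(-2.37516)=-0.22089, 0.084×(-2.47694)=-0.20806, 0.07×(-2.65926)=-0.18615, 0.099×(-2.31264)=-0.22895, 0.093×(-2.37516)=-0.22089, 0.09×(-2.40795)=-0.21672, 0.072×(-2.63109)=-0.18944, 0.072×(-2.63109)=-0.18944, 0.084×(-2.47694)=-0.20806, 0.112×(-2.18926)=-0.24520, 0.061×(-2.79688)=-0.17061.
Sum = -2.47055, so H' = 2.471.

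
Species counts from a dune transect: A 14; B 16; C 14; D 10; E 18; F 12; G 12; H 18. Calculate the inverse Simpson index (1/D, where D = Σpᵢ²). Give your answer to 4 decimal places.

7.7173

Total N = 14+16+14+10+18+12+12+18 = 114, so the proportions are 0.12280702, 0.14035088, 0.12280702, 0.0877193, 0.15789474, 0.10526316, 0.10526316, 0.15789474 (working shown to 8 dp, full precision carried).
D = 0.12280702² + 0.14035088² + 0.12280702² + 0.0877193² + 0.15789474² + 0.10526316² + 0.10526316² + 0.15789474² = 0.01508156 + 0.01969837 + 0.01508156 + 0.00769468 + 0.02493075 + 0.01108033 + 0.01108033 + 0.02493075 = 0.12957833.
So 1/D = 7.717340, i.e. 7.7173 to 4 decimal places.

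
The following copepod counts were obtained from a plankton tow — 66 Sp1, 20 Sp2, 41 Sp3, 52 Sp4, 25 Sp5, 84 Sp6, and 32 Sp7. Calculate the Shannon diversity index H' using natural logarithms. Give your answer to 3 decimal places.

Total N = 66+20+41+52+25+84+32 = 320, so the proportions are 0.20625, 0.0625, 0.12812, 0.1625, 0.07812, 0.2625, 0.1 (working shown to 5 dp, full precision carried).
Each pᵢ ln pᵢ term: 0.20625×(-1.57867)=-0.32560, 0.0625×(-2.77259)=-0.17329, 0.12812×(-2.05475)=-0.26326, 0.1625×(-1.81708)=-0.29528, 0.07812×(-2.54945)=-0.19918, 0.2625×(-1.33750)=-0.35109, 0.1×(-2.30259)=-0.23026.
Sum = -1.83796, so H' = 1.838.

1.838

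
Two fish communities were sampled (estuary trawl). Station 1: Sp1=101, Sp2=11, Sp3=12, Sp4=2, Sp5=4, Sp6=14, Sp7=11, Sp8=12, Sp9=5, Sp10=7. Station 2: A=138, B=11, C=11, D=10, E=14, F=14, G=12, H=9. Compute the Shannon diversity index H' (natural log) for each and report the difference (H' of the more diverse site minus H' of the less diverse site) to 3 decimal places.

Station 1: N=179, proportions 0.56425, 0.06145, 0.06704, 0.01117, 0.02235, 0.07821, 0.06145, 0.06704, 0.02793, 0.03911, giving H' = 1.58925 (working shown to 5 dp, full precision carried).
Station 2: N=219, proportions 0.63014, 0.05023, 0.05023, 0.04566, 0.06393, 0.06393, 0.05479, 0.0411, giving H' = 1.37433.
Difference = |1.58925 − 1.37433| = 0.21492, i.e. 0.215 to 3 decimal places.

0.215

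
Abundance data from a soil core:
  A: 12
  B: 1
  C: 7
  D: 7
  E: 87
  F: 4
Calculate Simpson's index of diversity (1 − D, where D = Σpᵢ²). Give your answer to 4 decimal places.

0.4378

Total N = 12+1+7+7+87+4 = 118, so the proportions are 0.101695, 0.008475, 0.059322, 0.059322, 0.737288, 0.033898 (working shown to 6 dp, full precision carried).
D = 0.101695² + 0.008475² + 0.059322² + 0.059322² + 0.737288² + 0.033898² = 0.010342 + 0.000072 + 0.003519 + 0.003519 + 0.543594 + 0.001149 = 0.562195.
So 1 − D = 0.437805, i.e. 0.4378 to 4 decimal places.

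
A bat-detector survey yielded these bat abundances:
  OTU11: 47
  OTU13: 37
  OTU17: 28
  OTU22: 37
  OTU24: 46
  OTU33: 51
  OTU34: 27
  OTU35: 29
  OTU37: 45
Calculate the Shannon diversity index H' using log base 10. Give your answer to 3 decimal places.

Total N = 47+37+28+37+46+51+27+29+45 = 347, so the proportions are 0.13545, 0.10663, 0.08069, 0.10663, 0.13256, 0.14697, 0.07781, 0.08357, 0.12968 (working shown to 5 dp, full precision carried).
Each pᵢ log₁₀ pᵢ term: 0.13545×(-0.86823)=-0.11760, 0.10663×(-0.97213)=-0.10366, 0.08069×(-1.09317)=-0.08821, 0.10663×(-0.97213)=-0.10366, 0.13256×(-0.87757)=-0.11634, 0.14697×(-0.83276)=-0.12239, 0.07781×(-1.10897)=-0.08629, 0.08357×(-1.07793)=-0.09009, 0.12968×(-0.88712)=-0.11504.
Sum = -0.94327, so H' = 0.943.

0.943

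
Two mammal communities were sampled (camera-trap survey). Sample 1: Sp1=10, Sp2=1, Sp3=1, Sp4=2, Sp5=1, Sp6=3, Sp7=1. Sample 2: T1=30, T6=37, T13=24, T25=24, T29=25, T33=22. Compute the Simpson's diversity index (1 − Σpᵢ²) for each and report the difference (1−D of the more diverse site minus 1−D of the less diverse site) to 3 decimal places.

0.151

Sample 1: N=19, proportions 0.52632, 0.05263, 0.05263, 0.10526, 0.05263, 0.15789, 0.05263, giving 1−D = 0.67590 (working shown to 5 dp, full precision carried).
Sample 2: N=162, proportions 0.18519, 0.2284, 0.14815, 0.14815, 0.15432, 0.1358, giving 1−D = 0.82739.
Difference = |0.67590 − 0.82739| = 0.15149, i.e. 0.151 to 3 decimal places.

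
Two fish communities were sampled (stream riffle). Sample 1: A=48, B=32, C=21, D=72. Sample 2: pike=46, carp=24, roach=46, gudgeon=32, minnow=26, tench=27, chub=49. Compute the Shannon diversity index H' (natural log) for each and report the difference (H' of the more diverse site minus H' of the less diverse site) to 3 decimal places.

Sample 1: N=173, proportions 0.27746, 0.18497, 0.12139, 0.41618, giving H' = 1.28869 (working shown to 5 dp, full precision carried).
Sample 2: N=250, proportions 0.184, 0.096, 0.184, 0.128, 0.104, 0.108, 0.196, giving H' = 1.90622.
Difference = |1.28869 − 1.90622| = 0.61753, i.e. 0.618 to 3 decimal places.

0.618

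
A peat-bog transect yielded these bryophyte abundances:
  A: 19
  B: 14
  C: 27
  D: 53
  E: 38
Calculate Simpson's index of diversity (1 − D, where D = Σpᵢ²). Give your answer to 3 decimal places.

Total N = 19+14+27+53+38 = 151, so the proportions are 0.12583, 0.09272, 0.17881, 0.35099, 0.25166 (working shown to 5 dp, full precision carried).
D = 0.12583² + 0.09272² + 0.17881² + 0.35099² + 0.25166² = 0.01583 + 0.00860 + 0.03197 + 0.12320 + 0.06333 = 0.24293.
So 1 − D = 0.75707, i.e. 0.757 to 3 decimal places.

0.757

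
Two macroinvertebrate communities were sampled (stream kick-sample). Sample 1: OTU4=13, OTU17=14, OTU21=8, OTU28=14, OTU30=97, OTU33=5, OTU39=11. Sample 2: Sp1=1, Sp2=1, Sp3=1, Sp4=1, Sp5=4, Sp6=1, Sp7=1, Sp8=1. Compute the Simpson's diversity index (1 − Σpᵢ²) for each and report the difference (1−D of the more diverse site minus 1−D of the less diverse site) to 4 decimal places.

0.1978

Sample 1: N=162, proportions 0.08024691358, 0.08641975309, 0.04938271605, 0.08641975309, 0.5987654321, 0.03086419753, 0.06790123457, giving 1−D = 0.61210181375 (working shown to 11 dp, full precision carried).
Sample 2: N=11, proportions 0.09090909091, 0.09090909091, 0.09090909091, 0.09090909091, 0.36363636364, 0.09090909091, 0.09090909091, 0.09090909091, giving 1−D = 0.80991735537.
Difference = |0.61210181375 − 0.80991735537| = 0.19781554162, i.e. 0.1978 to 4 decimal places.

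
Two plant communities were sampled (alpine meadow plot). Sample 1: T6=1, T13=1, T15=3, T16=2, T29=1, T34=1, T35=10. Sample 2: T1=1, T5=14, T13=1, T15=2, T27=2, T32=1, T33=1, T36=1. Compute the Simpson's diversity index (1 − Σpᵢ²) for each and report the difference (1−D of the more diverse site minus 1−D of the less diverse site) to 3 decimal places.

0.071

Sample 1: N=19, proportions 0.05263, 0.05263, 0.15789, 0.10526, 0.05263, 0.05263, 0.52632, giving 1−D = 0.67590 (working shown to 5 dp, full precision carried).
Sample 2: N=23, proportions 0.04348, 0.6087, 0.04348, 0.08696, 0.08696, 0.04348, 0.04348, 0.04348, giving 1−D = 0.60491.
Difference = |0.67590 − 0.60491| = 0.07099, i.e. 0.071 to 3 decimal places.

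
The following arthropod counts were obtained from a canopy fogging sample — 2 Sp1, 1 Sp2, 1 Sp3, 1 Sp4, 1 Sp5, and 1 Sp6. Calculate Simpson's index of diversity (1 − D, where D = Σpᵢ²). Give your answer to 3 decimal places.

0.816

Total N = 2+1+1+1+1+1 = 7, so the proportions are 0.28571, 0.14286, 0.14286, 0.14286, 0.14286, 0.14286 (working shown to 5 dp, full precision carried).
D = 0.28571² + 0.14286² + 0.14286² + 0.14286² + 0.14286² + 0.14286² = 0.08163 + 0.02041 + 0.02041 + 0.02041 + 0.02041 + 0.02041 = 0.18367.
So 1 − D = 0.81633, i.e. 0.816 to 3 decimal places.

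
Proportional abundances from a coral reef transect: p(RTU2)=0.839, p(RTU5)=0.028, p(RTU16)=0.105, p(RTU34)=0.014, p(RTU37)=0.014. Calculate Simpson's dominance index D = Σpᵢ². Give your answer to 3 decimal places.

0.716

D = 0.839² + 0.028² + 0.105² + 0.014² + 0.014² = 0.70392 + 0.00078 + 0.01102 + 0.00020 + 0.00020 = 0.71612 (working shown to 5 dp, full precision carried).
To 3 decimal places, D = 0.716.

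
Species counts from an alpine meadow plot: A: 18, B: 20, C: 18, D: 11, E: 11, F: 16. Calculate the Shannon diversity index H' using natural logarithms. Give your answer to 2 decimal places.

Total N = 18+20+18+11+11+16 = 94, so the proportions are 0.1915, 0.2128, 0.1915, 0.117, 0.117, 0.1702 (working shown to 4 dp, full precision carried).
Each pᵢ ln pᵢ term: 0.1915×(-1.6529)=-0.3165, 0.2128×(-1.5476)=-0.3293, 0.1915×(-1.6529)=-0.3165, 0.117×(-2.1454)=-0.2511, 0.117×(-2.1454)=-0.2511, 0.1702×(-1.7707)=-0.3014.
Sum = -1.7658, so H' = 1.77.

1.77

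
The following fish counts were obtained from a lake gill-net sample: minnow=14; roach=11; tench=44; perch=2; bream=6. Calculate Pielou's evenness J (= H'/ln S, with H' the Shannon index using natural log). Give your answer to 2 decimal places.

0.75

Total N = 14+11+44+2+6 = 77, so the proportions are 0.1818, 0.1429, 0.5714, 0.026, 0.0779 (working shown to 4 dp, full precision carried).
H' = −Σ pᵢ ln pᵢ = −((-0.3100) + (-0.2780) + (-0.3198) + (-0.0948) + (-0.1989)) = 1.2014.
With S = 5 species, ln S = 1.6094, so J = 1.2014/1.6094 = 0.7465, i.e. 0.75 to 2 decimal places.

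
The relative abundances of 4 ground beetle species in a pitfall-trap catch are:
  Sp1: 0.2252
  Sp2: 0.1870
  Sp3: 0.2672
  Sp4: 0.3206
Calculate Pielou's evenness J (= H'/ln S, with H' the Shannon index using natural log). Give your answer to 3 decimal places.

H' = −Σ pᵢ ln pᵢ = −((-0.33572) + (-0.31353) + (-0.35264) + (-0.36470)) = 1.36659 (working shown to 5 dp, full precision carried).
With S = 4 species, ln S = 1.38629, so J = 1.36659/1.38629 = 0.98579, i.e. 0.986 to 3 decimal places.

0.986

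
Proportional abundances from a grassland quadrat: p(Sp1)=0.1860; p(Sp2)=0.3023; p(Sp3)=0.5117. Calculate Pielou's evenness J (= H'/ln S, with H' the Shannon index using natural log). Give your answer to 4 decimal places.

0.9260

H' = −Σ pᵢ ln pᵢ = −((-0.312854) + (-0.361652) + (-0.342848)) = 1.017353 (working shown to 6 dp, full precision carried).
With S = 3 species, ln S = 1.098612, so J = 1.017353/1.098612 = 0.926035, i.e. 0.9260 to 4 decimal places.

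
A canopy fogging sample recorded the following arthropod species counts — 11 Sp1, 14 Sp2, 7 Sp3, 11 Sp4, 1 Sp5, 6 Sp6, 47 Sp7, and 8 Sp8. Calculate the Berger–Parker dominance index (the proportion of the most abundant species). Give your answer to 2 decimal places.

Total N = 11+14+7+11+1+6+47+8 = 105, so the proportions are 0.1048, 0.1333, 0.0667, 0.1048, 0.0095, 0.0571, 0.4476, 0.0762 (working shown to 4 dp, full precision carried).
The largest proportion is 0.4476, i.e. d = 0.45 to 2 decimal places.

0.45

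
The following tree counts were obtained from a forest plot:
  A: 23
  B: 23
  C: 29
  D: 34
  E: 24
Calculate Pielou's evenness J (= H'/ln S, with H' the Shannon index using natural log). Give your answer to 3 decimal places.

0.992

Total N = 23+23+29+34+24 = 133, so the proportions are 0.17293, 0.17293, 0.21805, 0.25564, 0.18045 (working shown to 5 dp, full precision carried).
H' = −Σ pᵢ ln pᵢ = −((-0.30347) + (-0.30347) + (-0.33209) + (-0.34869) + (-0.30899)) = 1.59671.
With S = 5 species, ln S = 1.60944, so J = 1.59671/1.60944 = 0.99209, i.e. 0.992 to 3 decimal places.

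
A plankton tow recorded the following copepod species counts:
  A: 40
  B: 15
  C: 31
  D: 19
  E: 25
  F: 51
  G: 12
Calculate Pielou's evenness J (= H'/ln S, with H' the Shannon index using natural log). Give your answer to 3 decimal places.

Total N = 40+15+31+19+25+51+12 = 193, so the proportions are 0.20725, 0.07772, 0.16062, 0.09845, 0.12953, 0.26425, 0.06218 (working shown to 5 dp, full precision carried).
H' = −Σ pᵢ ln pᵢ = −((-0.32618) + (-0.19855) + (-0.29373) + (-0.22822) + (-0.26474) + (-0.35168) + (-0.17271)) = 1.83581.
With S = 7 species, ln S = 1.94591, so J = 1.83581/1.94591 = 0.94342, i.e. 0.943 to 3 decimal places.

0.943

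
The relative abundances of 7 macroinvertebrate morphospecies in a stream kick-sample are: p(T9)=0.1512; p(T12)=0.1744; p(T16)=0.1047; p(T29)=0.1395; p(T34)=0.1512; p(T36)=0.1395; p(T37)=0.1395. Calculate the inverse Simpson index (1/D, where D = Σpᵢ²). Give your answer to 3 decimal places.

6.874

D = 0.1512² + 0.1744² + 0.1047² + 0.1395² + 0.1512² + 0.1395² + 0.1395² = 0.0228614 + 0.0304154 + 0.0109621 + 0.0194603 + 0.0228614 + 0.0194603 + 0.0194603 = 0.1454811 (working shown to 7 dp, full precision carried).
So 1/D = 6.87375, i.e. 6.874 to 3 decimal places.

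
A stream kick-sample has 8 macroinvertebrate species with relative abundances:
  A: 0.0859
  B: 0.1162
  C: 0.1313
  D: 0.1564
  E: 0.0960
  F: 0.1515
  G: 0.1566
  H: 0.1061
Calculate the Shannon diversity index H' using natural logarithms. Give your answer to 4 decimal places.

Each pᵢ ln pᵢ term (working shown to 6 dp, full precision carried): 0.0859×(-2.454571)=-0.210848, 0.1162×(-2.152442)=-0.250114, 0.1313×(-2.030270)=-0.266575, 0.1564×(-1.855338)=-0.290175, 0.096×(-2.343407)=-0.224967, 0.1515×(-1.887170)=-0.285906, 0.1566×(-1.854060)=-0.290346, 0.1061×(-2.243373)=-0.238022.
Sum = -2.056952, so H' = 2.0570.

2.0570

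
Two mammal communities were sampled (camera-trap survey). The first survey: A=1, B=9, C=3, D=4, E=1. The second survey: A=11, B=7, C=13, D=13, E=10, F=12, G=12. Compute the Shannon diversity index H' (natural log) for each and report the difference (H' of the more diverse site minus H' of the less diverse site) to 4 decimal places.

0.6285

The first survey: N=18, proportions 0.055556, 0.5, 0.166667, 0.222222, 0.055556, giving H' = 1.300592 (working shown to 6 dp, full precision carried).
The second survey: N=78, proportions 0.141026, 0.089744, 0.166667, 0.166667, 0.128205, 0.153846, 0.153846, giving H' = 1.929138.
Difference = |1.300592 − 1.929138| = 0.628546, i.e. 0.6285 to 4 decimal places.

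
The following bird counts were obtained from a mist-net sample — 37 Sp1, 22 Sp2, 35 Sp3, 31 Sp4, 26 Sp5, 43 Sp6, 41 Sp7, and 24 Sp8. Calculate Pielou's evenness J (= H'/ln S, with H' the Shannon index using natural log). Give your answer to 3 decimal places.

0.987

Total N = 37+22+35+31+26+43+41+24 = 259, so the proportions are 0.14286, 0.08494, 0.13514, 0.11969, 0.10039, 0.16602, 0.1583, 0.09266 (working shown to 5 dp, full precision carried).
H' = −Σ pᵢ ln pᵢ = −((-0.27799) + (-0.20945) + (-0.27047) + (-0.25409) + (-0.23076) + (-0.29812) + (-0.29179) + (-0.22043)) = 2.05308.
With S = 8 species, ln S = 2.07944, so J = 2.05308/2.07944 = 0.98733, i.e. 0.987 to 3 decimal places.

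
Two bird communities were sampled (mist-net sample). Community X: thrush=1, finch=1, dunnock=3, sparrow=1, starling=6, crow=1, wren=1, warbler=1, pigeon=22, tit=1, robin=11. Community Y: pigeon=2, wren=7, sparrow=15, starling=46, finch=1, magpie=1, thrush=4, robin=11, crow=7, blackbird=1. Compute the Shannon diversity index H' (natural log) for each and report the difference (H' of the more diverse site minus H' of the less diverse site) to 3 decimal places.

Community X: N=49, proportions 0.02041, 0.02041, 0.06122, 0.02041, 0.12245, 0.02041, 0.02041, 0.02041, 0.44898, 0.02041, 0.22449, giving H' = 1.67904 (working shown to 5 dp, full precision carried).
Community Y: N=95, proportions 0.02105, 0.07368, 0.15789, 0.48421, 0.01053, 0.01053, 0.04211, 0.11579, 0.07368, 0.01053, giving H' = 1.63504.
Difference = |1.67904 − 1.63504| = 0.04400, i.e. 0.044 to 3 decimal places.

0.044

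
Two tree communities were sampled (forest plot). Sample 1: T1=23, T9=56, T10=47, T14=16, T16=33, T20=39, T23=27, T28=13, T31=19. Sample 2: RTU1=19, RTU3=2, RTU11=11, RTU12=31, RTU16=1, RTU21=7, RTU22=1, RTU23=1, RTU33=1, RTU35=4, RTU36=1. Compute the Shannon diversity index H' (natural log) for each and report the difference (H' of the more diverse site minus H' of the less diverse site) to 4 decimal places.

0.3755

Sample 1: N=273, proportions 0.084249, 0.205128, 0.172161, 0.058608, 0.120879, 0.142857, 0.098901, 0.047619, 0.069597, giving H' = 2.095207 (working shown to 6 dp, full precision carried).
Sample 2: N=79, proportions 0.240506, 0.025316, 0.139241, 0.392405, 0.012658, 0.088608, 0.012658, 0.012658, 0.012658, 0.050633, 0.012658, giving H' = 1.719731.
Difference = |2.095207 − 1.719731| = 0.375476, i.e. 0.3755 to 4 decimal places.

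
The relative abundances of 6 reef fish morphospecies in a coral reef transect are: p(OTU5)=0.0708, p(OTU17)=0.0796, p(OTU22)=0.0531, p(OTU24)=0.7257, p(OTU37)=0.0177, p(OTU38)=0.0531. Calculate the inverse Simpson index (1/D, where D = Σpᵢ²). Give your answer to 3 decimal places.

D = 0.0708² + 0.0796² + 0.0531² + 0.7257² + 0.0177² + 0.0531² = 0.005013 + 0.006336 + 0.002820 + 0.526640 + 0.000313 + 0.002820 = 0.543942 (working shown to 6 dp, full precision carried).
So 1/D = 1.83843, i.e. 1.838 to 3 decimal places.

1.838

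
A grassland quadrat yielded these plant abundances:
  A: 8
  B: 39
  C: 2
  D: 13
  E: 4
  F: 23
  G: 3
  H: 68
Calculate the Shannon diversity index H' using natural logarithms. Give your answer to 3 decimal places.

1.562

Total N = 8+39+2+13+4+23+3+68 = 160, so the proportions are 0.05, 0.24375, 0.0125, 0.08125, 0.025, 0.14375, 0.01875, 0.425 (working shown to 5 dp, full precision carried).
Each pᵢ ln pᵢ term: 0.05×(-2.99573)=-0.14979, 0.24375×(-1.41161)=-0.34408, 0.0125×(-4.38203)=-0.05478, 0.08125×(-2.51022)=-0.20396, 0.025×(-3.68888)=-0.09222, 0.14375×(-1.93968)=-0.27883, 0.01875×(-3.97656)=-0.07456, 0.425×(-0.85567)=-0.36366.
Sum = -1.56187, so H' = 1.562.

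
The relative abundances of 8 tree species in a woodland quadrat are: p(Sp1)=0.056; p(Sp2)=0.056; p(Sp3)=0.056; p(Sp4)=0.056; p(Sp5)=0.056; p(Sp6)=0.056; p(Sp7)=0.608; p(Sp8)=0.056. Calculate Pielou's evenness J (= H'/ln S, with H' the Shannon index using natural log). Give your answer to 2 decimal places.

0.69

H' = −Σ pᵢ ln pᵢ = −((-0.1614) + (-0.1614) + (-0.1614) + (-0.1614) + (-0.1614) + (-0.1614) + (-0.3025) + (-0.1614)) = 1.4324 (working shown to 4 dp, full precision carried).
With S = 8 species, ln S = 2.0794, so J = 1.4324/2.0794 = 0.6889, i.e. 0.69 to 2 decimal places.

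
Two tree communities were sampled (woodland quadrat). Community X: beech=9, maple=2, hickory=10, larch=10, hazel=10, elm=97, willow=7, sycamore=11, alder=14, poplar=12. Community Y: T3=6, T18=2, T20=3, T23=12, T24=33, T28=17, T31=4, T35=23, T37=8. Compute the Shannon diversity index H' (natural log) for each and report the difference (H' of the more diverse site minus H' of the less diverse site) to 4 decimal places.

Community X: N=182, proportions 0.049451, 0.010989, 0.054945, 0.054945, 0.054945, 0.532967, 0.038462, 0.06044, 0.076923, 0.065934, giving H' = 1.683404 (working shown to 6 dp, full precision carried).
Community Y: N=108, proportions 0.055556, 0.018519, 0.027778, 0.111111, 0.305556, 0.157407, 0.037037, 0.212963, 0.074074, giving H' = 1.875668.
Difference = |1.683404 − 1.875668| = 0.192264, i.e. 0.1923 to 4 decimal places.

0.1923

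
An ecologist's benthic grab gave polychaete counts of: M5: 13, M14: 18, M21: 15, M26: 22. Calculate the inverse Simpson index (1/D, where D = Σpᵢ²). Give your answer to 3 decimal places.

3.847

Total N = 13+18+15+22 = 68, so the proportions are 0.1911765, 0.2647059, 0.2205882, 0.3235294 (working shown to 7 dp, full precision carried).
D = 0.1911765² + 0.2647059² + 0.2205882² + 0.3235294² = 0.0365484 + 0.0700692 + 0.0486592 + 0.1046713 = 0.2599481.
So 1/D = 3.84692, i.e. 3.847 to 3 decimal places.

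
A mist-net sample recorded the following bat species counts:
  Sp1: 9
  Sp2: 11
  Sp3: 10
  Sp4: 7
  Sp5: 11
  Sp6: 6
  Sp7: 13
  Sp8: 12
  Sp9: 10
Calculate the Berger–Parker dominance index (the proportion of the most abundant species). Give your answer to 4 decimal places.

Total N = 9+11+10+7+11+6+13+12+10 = 89, so the proportions are 0.101124, 0.123596, 0.11236, 0.078652, 0.123596, 0.067416, 0.146067, 0.134831, 0.11236 (working shown to 6 dp, full precision carried).
The largest proportion is 0.146067, i.e. d = 0.1461 to 4 decimal places.

0.1461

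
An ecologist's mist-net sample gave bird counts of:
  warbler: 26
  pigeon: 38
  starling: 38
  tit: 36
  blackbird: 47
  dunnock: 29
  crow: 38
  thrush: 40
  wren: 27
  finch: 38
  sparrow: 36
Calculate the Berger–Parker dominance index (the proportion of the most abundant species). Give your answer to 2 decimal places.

0.12

Total N = 26+38+38+36+47+29+38+40+27+38+36 = 393, so the proportions are 0.0662, 0.0967, 0.0967, 0.0916, 0.1196, 0.0738, 0.0967, 0.1018, 0.0687, 0.0967, 0.0916 (working shown to 4 dp, full precision carried).
The largest proportion is 0.1196, i.e. d = 0.12 to 2 decimal places.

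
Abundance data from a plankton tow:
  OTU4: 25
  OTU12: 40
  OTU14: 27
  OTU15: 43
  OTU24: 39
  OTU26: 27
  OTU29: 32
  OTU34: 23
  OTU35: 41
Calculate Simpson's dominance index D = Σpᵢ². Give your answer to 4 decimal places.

Total N = 25+40+27+43+39+27+32+23+41 = 297, so the proportions are 0.084175, 0.13468, 0.090909, 0.144781, 0.131313, 0.090909, 0.107744, 0.077441, 0.138047 (working shown to 6 dp, full precision carried).
D = 0.084175² + 0.13468² + 0.090909² + 0.144781² + 0.131313² + 0.090909² + 0.107744² + 0.077441² + 0.138047² = 0.007085 + 0.018139 + 0.008264 + 0.020962 + 0.017243 + 0.008264 + 0.011609 + 0.005997 + 0.019057 = 0.116621.
To 4 decimal places, D = 0.1166.

0.1166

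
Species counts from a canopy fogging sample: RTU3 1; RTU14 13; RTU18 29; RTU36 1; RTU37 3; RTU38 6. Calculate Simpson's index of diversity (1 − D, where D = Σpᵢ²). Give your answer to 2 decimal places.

0.62

Total N = 1+13+29+1+3+6 = 53, so the proportions are 0.0189, 0.2453, 0.5472, 0.0189, 0.0566, 0.1132 (working shown to 4 dp, full precision carried).
D = 0.0189² + 0.2453² + 0.5472² + 0.0189² + 0.0566² + 0.1132² = 0.0004 + 0.0602 + 0.2994 + 0.0004 + 0.0032 + 0.0128 = 0.3763.
So 1 − D = 0.6237, i.e. 0.62 to 2 decimal places.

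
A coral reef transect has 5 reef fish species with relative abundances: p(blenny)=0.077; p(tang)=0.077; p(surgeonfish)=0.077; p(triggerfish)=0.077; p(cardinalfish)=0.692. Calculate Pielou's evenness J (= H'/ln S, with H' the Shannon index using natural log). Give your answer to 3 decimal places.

H' = −Σ pᵢ ln pᵢ = −((-0.19742) + (-0.19742) + (-0.19742) + (-0.19742) + (-0.25477)) = 1.04447 (working shown to 5 dp, full precision carried).
With S = 5 species, ln S = 1.60944, so J = 1.04447/1.60944 = 0.64897, i.e. 0.649 to 3 decimal places.

0.649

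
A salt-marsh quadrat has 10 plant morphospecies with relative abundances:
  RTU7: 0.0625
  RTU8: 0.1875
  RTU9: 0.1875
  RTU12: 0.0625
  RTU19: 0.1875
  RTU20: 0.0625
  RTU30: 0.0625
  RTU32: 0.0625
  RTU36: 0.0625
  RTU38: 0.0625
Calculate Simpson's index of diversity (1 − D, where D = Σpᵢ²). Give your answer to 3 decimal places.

D = 0.0625² + 0.1875² + 0.1875² + 0.0625² + 0.1875² + 0.0625² + 0.0625² + 0.0625² + 0.0625² + 0.0625² = 0.00391 + 0.03516 + 0.03516 + 0.00391 + 0.03516 + 0.00391 + 0.00391 + 0.00391 + 0.00391 + 0.00391 = 0.13281 (working shown to 5 dp, full precision carried).
So 1 − D = 0.86719, i.e. 0.867 to 3 decimal places.

0.867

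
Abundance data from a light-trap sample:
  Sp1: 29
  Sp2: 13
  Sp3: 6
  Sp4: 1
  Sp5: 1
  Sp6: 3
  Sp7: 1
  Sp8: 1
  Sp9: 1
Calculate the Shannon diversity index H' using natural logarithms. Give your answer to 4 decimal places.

Total N = 29+13+6+1+1+3+1+1+1 = 56, so the proportions are 0.517857, 0.232143, 0.107143, 0.017857, 0.017857, 0.053571, 0.017857, 0.017857, 0.017857 (working shown to 6 dp, full precision carried).
Each pᵢ ln pᵢ term: 0.517857×(-0.658056)=-0.340779, 0.232143×(-1.460402)=-0.339022, 0.107143×(-2.233592)=-0.239313, 0.017857×(-4.025352)=-0.071881, 0.017857×(-4.025352)=-0.071881, 0.053571×(-2.926739)=-0.156790, 0.017857×(-4.025352)=-0.071881, 0.017857×(-4.025352)=-0.071881, 0.017857×(-4.025352)=-0.071881.
Sum = -1.435310, so H' = 1.4353.

1.4353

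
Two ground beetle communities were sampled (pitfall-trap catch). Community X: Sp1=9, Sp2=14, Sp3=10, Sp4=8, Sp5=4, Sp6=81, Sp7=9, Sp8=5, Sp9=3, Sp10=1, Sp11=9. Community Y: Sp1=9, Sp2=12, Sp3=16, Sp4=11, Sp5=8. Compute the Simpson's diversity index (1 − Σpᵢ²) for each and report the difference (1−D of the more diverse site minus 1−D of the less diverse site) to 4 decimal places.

0.0958

Community X: N=153, proportions 0.05882353, 0.09150327, 0.06535948, 0.05228758, 0.02614379, 0.52941176, 0.05882353, 0.03267974, 0.01960784, 0.00653595, 0.05882353, giving 1−D = 0.69178521 (working shown to 8 dp, full precision carried).
Community Y: N=56, proportions 0.16071429, 0.21428571, 0.28571429, 0.19642857, 0.14285714, giving 1−D = 0.78762755.
Difference = |0.69178521 − 0.78762755| = 0.09584234, i.e. 0.0958 to 4 decimal places.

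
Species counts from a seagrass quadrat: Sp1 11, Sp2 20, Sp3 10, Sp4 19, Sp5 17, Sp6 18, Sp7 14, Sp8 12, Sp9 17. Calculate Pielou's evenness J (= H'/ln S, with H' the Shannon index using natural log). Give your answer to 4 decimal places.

Total N = 11+20+10+19+17+18+14+12+17 = 138, so the proportions are 0.07971, 0.144928, 0.072464, 0.137681, 0.123188, 0.130435, 0.101449, 0.086957, 0.123188 (working shown to 6 dp, full precision carried).
H' = −Σ pᵢ ln pᵢ = −((-0.201616) + (-0.279931) + (-0.190193) + (-0.272996) + (-0.257961) + (-0.265680) + (-0.232136) + (-0.212378) + (-0.257961)) = 2.170853.
With S = 9 species, ln S = 2.197225, so J = 2.170853/2.197225 = 0.987998, i.e. 0.9880 to 4 decimal places.

0.9880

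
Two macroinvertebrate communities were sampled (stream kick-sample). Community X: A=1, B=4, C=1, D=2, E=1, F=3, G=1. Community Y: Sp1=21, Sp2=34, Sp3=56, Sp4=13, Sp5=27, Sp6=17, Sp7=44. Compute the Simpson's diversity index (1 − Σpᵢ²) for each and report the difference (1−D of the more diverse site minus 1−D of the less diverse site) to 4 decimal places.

Community X: N=13, proportions 0.076923, 0.307692, 0.076923, 0.153846, 0.076923, 0.230769, 0.076923, giving 1−D = 0.804734 (working shown to 6 dp, full precision carried).
Community Y: N=212, proportions 0.099057, 0.160377, 0.264151, 0.061321, 0.127358, 0.080189, 0.207547, giving 1−D = 0.825205.
Difference = |0.804734 − 0.825205| = 0.020471, i.e. 0.0205 to 4 decimal places.

0.0205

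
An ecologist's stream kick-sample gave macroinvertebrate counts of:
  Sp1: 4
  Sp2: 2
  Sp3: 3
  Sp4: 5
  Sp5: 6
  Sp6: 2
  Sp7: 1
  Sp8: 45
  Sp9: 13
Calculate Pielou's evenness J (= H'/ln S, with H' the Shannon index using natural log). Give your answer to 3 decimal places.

Total N = 4+2+3+5+6+2+1+45+13 = 81, so the proportions are 0.04938, 0.02469, 0.03704, 0.06173, 0.07407, 0.02469, 0.01235, 0.55556, 0.16049 (working shown to 5 dp, full precision carried).
H' = −Σ pᵢ ln pᵢ = −((-0.14855) + (-0.09139) + (-0.12207) + (-0.17191) + (-0.19279) + (-0.09139) + (-0.05425) + (-0.32655) + (-0.29362)) = 1.49253.
With S = 9 species, ln S = 2.19722, so J = 1.49253/2.19722 = 0.67928, i.e. 0.679 to 3 decimal places.

0.679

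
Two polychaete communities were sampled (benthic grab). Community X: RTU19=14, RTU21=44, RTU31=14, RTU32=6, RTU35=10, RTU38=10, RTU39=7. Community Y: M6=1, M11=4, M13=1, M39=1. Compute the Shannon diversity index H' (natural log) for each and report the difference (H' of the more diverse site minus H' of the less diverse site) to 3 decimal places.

0.540

Community X: N=105, proportions 0.13333, 0.41905, 0.13333, 0.05714, 0.09524, 0.09524, 0.06667, giving H' = 1.69375 (working shown to 5 dp, full precision carried).
Community Y: N=7, proportions 0.14286, 0.57143, 0.14286, 0.14286, giving H' = 1.15374.
Difference = |1.69375 − 1.15374| = 0.54001, i.e. 0.540 to 3 decimal places.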